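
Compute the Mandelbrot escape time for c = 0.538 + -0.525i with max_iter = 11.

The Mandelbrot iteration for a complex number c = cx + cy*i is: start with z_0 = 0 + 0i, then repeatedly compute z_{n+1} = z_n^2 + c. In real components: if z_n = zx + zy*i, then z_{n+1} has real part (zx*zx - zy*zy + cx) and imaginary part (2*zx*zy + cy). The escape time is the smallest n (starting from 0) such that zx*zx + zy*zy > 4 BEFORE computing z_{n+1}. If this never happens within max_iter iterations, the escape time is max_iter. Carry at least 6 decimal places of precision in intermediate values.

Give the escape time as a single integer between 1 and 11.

z_0 = 0 + 0i, c = 0.5380 + -0.5250i
Iter 1: z = 0.5380 + -0.5250i, |z|^2 = 0.5651
Iter 2: z = 0.5518 + -1.0899i, |z|^2 = 1.4924
Iter 3: z = -0.3454 + -1.7279i, |z|^2 = 3.1048
Iter 4: z = -2.3282 + 0.6685i, |z|^2 = 5.8674
Escaped at iteration 4

Answer: 4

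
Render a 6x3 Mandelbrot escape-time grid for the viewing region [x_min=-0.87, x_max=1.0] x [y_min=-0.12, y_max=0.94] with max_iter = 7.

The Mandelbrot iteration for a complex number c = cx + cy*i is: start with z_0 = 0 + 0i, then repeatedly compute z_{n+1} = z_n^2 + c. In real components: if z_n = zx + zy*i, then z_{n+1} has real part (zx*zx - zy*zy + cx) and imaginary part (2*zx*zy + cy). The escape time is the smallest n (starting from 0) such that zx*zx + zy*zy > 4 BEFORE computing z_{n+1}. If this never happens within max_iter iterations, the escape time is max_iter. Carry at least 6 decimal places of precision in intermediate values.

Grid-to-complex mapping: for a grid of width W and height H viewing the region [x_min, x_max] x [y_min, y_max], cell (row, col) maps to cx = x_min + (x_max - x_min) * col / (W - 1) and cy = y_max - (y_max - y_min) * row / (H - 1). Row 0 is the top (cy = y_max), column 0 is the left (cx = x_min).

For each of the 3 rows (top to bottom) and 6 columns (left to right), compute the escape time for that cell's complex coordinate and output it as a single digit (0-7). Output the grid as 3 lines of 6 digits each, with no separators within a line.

Answer: 347422
777732
777742

Derivation:
(row=0, col=0): c = -0.8700 + 0.9400i → escape time 3
(row=0, col=1): c = -0.4960 + 0.9400i → escape time 4
(row=0, col=2): c = -0.1220 + 0.9400i → escape time 7
(row=0, col=3): c = 0.2520 + 0.9400i → escape time 4
(row=0, col=4): c = 0.6260 + 0.9400i → escape time 2
(row=0, col=5): c = 1.0000 + 0.9400i → escape time 2
(row=1, col=0): c = -0.8700 + 0.4100i → escape time 7
(row=1, col=1): c = -0.4960 + 0.4100i → escape time 7
(row=1, col=2): c = -0.1220 + 0.4100i → escape time 7
(row=1, col=3): c = 0.2520 + 0.4100i → escape time 7
(row=1, col=4): c = 0.6260 + 0.4100i → escape time 3
(row=1, col=5): c = 1.0000 + 0.4100i → escape time 2
(row=2, col=0): c = -0.8700 + -0.1200i → escape time 7
(row=2, col=1): c = -0.4960 + -0.1200i → escape time 7
(row=2, col=2): c = -0.1220 + -0.1200i → escape time 7
(row=2, col=3): c = 0.2520 + -0.1200i → escape time 7
(row=2, col=4): c = 0.6260 + -0.1200i → escape time 4
(row=2, col=5): c = 1.0000 + -0.1200i → escape time 2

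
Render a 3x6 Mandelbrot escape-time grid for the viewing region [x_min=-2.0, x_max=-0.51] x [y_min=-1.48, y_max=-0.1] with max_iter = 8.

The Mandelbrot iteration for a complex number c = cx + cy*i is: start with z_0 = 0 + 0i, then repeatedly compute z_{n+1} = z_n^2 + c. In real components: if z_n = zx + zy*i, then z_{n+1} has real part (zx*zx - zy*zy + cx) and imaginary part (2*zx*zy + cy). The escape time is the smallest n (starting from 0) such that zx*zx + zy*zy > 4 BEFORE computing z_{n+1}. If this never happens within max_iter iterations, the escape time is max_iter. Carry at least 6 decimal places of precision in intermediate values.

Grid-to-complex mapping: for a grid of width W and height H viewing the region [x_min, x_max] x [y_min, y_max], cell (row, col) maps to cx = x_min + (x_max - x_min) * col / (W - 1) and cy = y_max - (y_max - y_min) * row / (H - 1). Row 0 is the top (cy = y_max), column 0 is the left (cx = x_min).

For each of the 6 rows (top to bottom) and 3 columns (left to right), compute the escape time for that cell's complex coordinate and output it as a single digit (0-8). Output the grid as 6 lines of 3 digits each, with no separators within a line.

(row=0, col=0): c = -2.0000 + -0.1000i → escape time 1
(row=0, col=1): c = -1.2550 + -0.1000i → escape time 8
(row=0, col=2): c = -0.5100 + -0.1000i → escape time 8
(row=1, col=0): c = -2.0000 + -0.3760i → escape time 1
(row=1, col=1): c = -1.2550 + -0.3760i → escape time 8
(row=1, col=2): c = -0.5100 + -0.3760i → escape time 8
(row=2, col=0): c = -2.0000 + -0.6520i → escape time 1
(row=2, col=1): c = -1.2550 + -0.6520i → escape time 3
(row=2, col=2): c = -0.5100 + -0.6520i → escape time 8
(row=3, col=0): c = -2.0000 + -0.9280i → escape time 1
(row=3, col=1): c = -1.2550 + -0.9280i → escape time 3
(row=3, col=2): c = -0.5100 + -0.9280i → escape time 4
(row=4, col=0): c = -2.0000 + -1.2040i → escape time 1
(row=4, col=1): c = -1.2550 + -1.2040i → escape time 2
(row=4, col=2): c = -0.5100 + -1.2040i → escape time 3
(row=5, col=0): c = -2.0000 + -1.4800i → escape time 1
(row=5, col=1): c = -1.2550 + -1.4800i → escape time 2
(row=5, col=2): c = -0.5100 + -1.4800i → escape time 2

Answer: 188
188
138
134
123
122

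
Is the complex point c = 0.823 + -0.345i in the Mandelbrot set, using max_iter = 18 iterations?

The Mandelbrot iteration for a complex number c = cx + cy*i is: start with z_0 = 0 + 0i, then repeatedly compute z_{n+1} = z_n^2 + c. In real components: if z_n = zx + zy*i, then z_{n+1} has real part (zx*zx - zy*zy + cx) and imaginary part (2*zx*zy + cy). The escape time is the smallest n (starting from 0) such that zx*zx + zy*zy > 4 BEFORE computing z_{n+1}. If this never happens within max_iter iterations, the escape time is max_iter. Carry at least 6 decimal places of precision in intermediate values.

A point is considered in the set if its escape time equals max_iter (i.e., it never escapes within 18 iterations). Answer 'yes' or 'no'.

z_0 = 0 + 0i, c = 0.8230 + -0.3450i
Iter 1: z = 0.8230 + -0.3450i, |z|^2 = 0.7964
Iter 2: z = 1.3813 + -0.9129i, |z|^2 = 2.7413
Iter 3: z = 1.8977 + -2.8669i, |z|^2 = 11.8203
Escaped at iteration 3

Answer: no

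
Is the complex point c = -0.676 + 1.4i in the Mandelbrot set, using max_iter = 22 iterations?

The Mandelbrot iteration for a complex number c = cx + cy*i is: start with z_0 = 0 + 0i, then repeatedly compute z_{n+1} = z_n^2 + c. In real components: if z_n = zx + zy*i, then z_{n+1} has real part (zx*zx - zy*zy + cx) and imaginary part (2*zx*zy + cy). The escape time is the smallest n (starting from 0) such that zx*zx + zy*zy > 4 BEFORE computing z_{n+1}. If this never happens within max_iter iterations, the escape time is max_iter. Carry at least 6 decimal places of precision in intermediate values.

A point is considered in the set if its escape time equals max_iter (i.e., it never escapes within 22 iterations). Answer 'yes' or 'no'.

Answer: no

Derivation:
z_0 = 0 + 0i, c = -0.6760 + 1.4000i
Iter 1: z = -0.6760 + 1.4000i, |z|^2 = 2.4170
Iter 2: z = -2.1790 + -0.4928i, |z|^2 = 4.9910
Escaped at iteration 2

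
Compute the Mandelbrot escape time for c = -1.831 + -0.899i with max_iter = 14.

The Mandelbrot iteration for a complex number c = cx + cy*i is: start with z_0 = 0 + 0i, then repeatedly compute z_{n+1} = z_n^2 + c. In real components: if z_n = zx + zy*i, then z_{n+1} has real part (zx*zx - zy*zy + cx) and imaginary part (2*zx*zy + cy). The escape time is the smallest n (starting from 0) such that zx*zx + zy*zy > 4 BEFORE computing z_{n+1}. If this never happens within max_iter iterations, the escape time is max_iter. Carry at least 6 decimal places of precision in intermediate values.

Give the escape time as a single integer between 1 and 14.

Answer: 1

Derivation:
z_0 = 0 + 0i, c = -1.8310 + -0.8990i
Iter 1: z = -1.8310 + -0.8990i, |z|^2 = 4.1608
Escaped at iteration 1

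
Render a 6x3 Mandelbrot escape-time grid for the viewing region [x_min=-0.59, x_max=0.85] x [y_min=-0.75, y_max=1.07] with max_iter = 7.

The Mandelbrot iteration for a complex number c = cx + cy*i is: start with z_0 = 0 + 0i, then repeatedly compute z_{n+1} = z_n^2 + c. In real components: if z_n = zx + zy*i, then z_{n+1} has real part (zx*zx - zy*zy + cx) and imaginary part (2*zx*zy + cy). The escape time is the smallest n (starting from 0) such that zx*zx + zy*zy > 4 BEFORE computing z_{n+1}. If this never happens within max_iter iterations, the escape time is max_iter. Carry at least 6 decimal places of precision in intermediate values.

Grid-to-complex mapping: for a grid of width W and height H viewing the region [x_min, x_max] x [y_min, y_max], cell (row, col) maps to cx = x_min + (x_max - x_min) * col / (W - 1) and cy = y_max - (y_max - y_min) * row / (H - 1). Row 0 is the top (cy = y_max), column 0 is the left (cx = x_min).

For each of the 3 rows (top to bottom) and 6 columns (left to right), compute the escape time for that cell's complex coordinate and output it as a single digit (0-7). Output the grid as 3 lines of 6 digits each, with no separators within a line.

Answer: 355322
777743
577532

Derivation:
(row=0, col=0): c = -0.5900 + 1.0700i → escape time 3
(row=0, col=1): c = -0.3020 + 1.0700i → escape time 5
(row=0, col=2): c = -0.0140 + 1.0700i → escape time 5
(row=0, col=3): c = 0.2740 + 1.0700i → escape time 3
(row=0, col=4): c = 0.5620 + 1.0700i → escape time 2
(row=0, col=5): c = 0.8500 + 1.0700i → escape time 2
(row=1, col=0): c = -0.5900 + 0.1600i → escape time 7
(row=1, col=1): c = -0.3020 + 0.1600i → escape time 7
(row=1, col=2): c = -0.0140 + 0.1600i → escape time 7
(row=1, col=3): c = 0.2740 + 0.1600i → escape time 7
(row=1, col=4): c = 0.5620 + 0.1600i → escape time 4
(row=1, col=5): c = 0.8500 + 0.1600i → escape time 3
(row=2, col=0): c = -0.5900 + -0.7500i → escape time 5
(row=2, col=1): c = -0.3020 + -0.7500i → escape time 7
(row=2, col=2): c = -0.0140 + -0.7500i → escape time 7
(row=2, col=3): c = 0.2740 + -0.7500i → escape time 5
(row=2, col=4): c = 0.5620 + -0.7500i → escape time 3
(row=2, col=5): c = 0.8500 + -0.7500i → escape time 2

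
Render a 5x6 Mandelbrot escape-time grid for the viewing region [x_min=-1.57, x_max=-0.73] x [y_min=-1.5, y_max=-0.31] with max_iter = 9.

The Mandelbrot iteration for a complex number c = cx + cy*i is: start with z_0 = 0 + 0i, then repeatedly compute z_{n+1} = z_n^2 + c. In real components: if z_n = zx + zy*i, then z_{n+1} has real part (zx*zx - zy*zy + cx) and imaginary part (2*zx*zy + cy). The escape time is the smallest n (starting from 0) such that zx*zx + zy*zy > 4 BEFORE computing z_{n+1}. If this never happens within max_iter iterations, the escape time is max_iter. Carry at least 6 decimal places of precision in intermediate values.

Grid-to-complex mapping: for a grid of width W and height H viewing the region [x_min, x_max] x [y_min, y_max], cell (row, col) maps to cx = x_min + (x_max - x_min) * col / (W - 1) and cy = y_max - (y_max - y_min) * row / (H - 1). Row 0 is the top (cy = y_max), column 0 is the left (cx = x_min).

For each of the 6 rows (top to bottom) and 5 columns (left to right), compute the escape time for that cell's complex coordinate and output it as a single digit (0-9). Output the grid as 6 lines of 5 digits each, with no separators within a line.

Answer: 46999
33456
33344
23333
12233
11222

Derivation:
(row=0, col=0): c = -1.5700 + -0.3100i → escape time 4
(row=0, col=1): c = -1.3600 + -0.3100i → escape time 6
(row=0, col=2): c = -1.1500 + -0.3100i → escape time 9
(row=0, col=3): c = -0.9400 + -0.3100i → escape time 9
(row=0, col=4): c = -0.7300 + -0.3100i → escape time 9
(row=1, col=0): c = -1.5700 + -0.5480i → escape time 3
(row=1, col=1): c = -1.3600 + -0.5480i → escape time 3
(row=1, col=2): c = -1.1500 + -0.5480i → escape time 4
(row=1, col=3): c = -0.9400 + -0.5480i → escape time 5
(row=1, col=4): c = -0.7300 + -0.5480i → escape time 6
(row=2, col=0): c = -1.5700 + -0.7860i → escape time 3
(row=2, col=1): c = -1.3600 + -0.7860i → escape time 3
(row=2, col=2): c = -1.1500 + -0.7860i → escape time 3
(row=2, col=3): c = -0.9400 + -0.7860i → escape time 4
(row=2, col=4): c = -0.7300 + -0.7860i → escape time 4
(row=3, col=0): c = -1.5700 + -1.0240i → escape time 2
(row=3, col=1): c = -1.3600 + -1.0240i → escape time 3
(row=3, col=2): c = -1.1500 + -1.0240i → escape time 3
(row=3, col=3): c = -0.9400 + -1.0240i → escape time 3
(row=3, col=4): c = -0.7300 + -1.0240i → escape time 3
(row=4, col=0): c = -1.5700 + -1.2620i → escape time 1
(row=4, col=1): c = -1.3600 + -1.2620i → escape time 2
(row=4, col=2): c = -1.1500 + -1.2620i → escape time 2
(row=4, col=3): c = -0.9400 + -1.2620i → escape time 3
(row=4, col=4): c = -0.7300 + -1.2620i → escape time 3
(row=5, col=0): c = -1.5700 + -1.5000i → escape time 1
(row=5, col=1): c = -1.3600 + -1.5000i → escape time 1
(row=5, col=2): c = -1.1500 + -1.5000i → escape time 2
(row=5, col=3): c = -0.9400 + -1.5000i → escape time 2
(row=5, col=4): c = -0.7300 + -1.5000i → escape time 2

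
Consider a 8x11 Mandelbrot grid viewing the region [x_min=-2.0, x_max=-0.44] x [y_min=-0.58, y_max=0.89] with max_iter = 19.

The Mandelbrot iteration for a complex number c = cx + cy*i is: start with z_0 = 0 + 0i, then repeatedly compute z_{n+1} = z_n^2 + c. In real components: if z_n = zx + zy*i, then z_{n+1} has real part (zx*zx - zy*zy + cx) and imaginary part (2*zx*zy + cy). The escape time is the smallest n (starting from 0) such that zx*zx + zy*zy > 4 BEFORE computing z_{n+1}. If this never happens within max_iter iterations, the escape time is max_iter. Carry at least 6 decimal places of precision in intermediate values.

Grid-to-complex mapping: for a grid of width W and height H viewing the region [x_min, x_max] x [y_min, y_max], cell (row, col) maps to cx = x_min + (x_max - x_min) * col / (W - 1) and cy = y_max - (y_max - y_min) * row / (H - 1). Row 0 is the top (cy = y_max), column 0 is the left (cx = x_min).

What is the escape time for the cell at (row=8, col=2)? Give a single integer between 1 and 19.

Answer: 4

Derivation:
z_0 = 0 + 0i, c = -1.5543 + -0.2860i
Iter 1: z = -1.5543 + -0.2860i, |z|^2 = 2.4976
Iter 2: z = 0.7797 + 0.6031i, |z|^2 = 0.9716
Iter 3: z = -1.3100 + 0.6544i, |z|^2 = 2.1443
Iter 4: z = -0.2665 + -2.0006i, |z|^2 = 4.0733
Escaped at iteration 4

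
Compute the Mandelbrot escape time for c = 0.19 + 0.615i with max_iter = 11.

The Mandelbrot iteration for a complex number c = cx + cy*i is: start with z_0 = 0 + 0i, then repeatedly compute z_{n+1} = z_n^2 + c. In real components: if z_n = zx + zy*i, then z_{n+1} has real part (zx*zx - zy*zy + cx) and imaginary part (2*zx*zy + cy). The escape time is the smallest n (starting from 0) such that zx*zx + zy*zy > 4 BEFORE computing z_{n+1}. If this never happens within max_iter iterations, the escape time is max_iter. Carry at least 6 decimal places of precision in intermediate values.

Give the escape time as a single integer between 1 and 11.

Answer: 11

Derivation:
z_0 = 0 + 0i, c = 0.1900 + 0.6150i
Iter 1: z = 0.1900 + 0.6150i, |z|^2 = 0.4143
Iter 2: z = -0.1521 + 0.8487i, |z|^2 = 0.7434
Iter 3: z = -0.5071 + 0.3568i, |z|^2 = 0.3845
Iter 4: z = 0.3199 + 0.2531i, |z|^2 = 0.1664
Iter 5: z = 0.2283 + 0.7769i, |z|^2 = 0.6558
Iter 6: z = -0.3615 + 0.9697i, |z|^2 = 1.0711
Iter 7: z = -0.6196 + -0.0862i, |z|^2 = 0.3914
Iter 8: z = 0.5665 + 0.7218i, |z|^2 = 0.8419
Iter 9: z = -0.0100 + 1.4328i, |z|^2 = 2.0531
Iter 10: z = -1.8629 + 0.5862i, |z|^2 = 3.8139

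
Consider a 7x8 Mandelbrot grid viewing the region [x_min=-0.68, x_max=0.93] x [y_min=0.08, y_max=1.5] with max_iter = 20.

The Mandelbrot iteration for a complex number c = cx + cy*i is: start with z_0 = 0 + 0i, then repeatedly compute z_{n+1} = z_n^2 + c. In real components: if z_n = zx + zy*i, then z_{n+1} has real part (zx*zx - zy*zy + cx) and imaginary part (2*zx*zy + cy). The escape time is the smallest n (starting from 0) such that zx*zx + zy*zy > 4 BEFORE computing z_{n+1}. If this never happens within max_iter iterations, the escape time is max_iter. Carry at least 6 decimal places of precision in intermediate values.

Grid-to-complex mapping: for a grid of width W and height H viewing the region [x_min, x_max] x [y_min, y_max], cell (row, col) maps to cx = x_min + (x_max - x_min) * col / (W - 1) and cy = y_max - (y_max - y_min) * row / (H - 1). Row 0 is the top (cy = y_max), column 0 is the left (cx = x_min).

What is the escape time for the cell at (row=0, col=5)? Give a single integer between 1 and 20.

z_0 = 0 + 0i, c = 0.6617 + 1.5000i
Iter 1: z = 0.6617 + 1.5000i, |z|^2 = 2.6878
Iter 2: z = -1.1505 + 3.4850i, |z|^2 = 13.4689
Escaped at iteration 2

Answer: 2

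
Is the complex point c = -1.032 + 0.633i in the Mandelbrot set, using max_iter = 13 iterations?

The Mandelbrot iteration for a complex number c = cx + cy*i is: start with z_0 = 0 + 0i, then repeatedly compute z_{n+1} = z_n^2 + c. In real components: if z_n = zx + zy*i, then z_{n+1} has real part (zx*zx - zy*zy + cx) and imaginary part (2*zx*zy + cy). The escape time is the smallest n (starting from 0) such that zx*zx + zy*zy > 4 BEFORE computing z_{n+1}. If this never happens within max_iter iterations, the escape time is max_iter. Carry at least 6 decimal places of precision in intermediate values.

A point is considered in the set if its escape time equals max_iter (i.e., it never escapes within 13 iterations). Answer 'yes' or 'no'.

Answer: no

Derivation:
z_0 = 0 + 0i, c = -1.0320 + 0.6330i
Iter 1: z = -1.0320 + 0.6330i, |z|^2 = 1.4657
Iter 2: z = -0.3677 + -0.6735i, |z|^2 = 0.5888
Iter 3: z = -1.3504 + 1.1283i, |z|^2 = 3.0966
Iter 4: z = -0.4813 + -2.4143i, |z|^2 = 6.0604
Escaped at iteration 4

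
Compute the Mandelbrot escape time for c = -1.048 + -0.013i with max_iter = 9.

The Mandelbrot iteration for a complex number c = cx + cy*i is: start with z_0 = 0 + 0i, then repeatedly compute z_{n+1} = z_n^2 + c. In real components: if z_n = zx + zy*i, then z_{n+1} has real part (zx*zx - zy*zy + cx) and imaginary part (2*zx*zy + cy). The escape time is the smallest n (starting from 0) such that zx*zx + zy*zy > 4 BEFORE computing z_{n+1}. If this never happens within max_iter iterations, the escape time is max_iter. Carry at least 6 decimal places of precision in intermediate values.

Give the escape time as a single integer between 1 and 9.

Answer: 9

Derivation:
z_0 = 0 + 0i, c = -1.0480 + -0.0130i
Iter 1: z = -1.0480 + -0.0130i, |z|^2 = 1.0985
Iter 2: z = 0.0501 + 0.0142i, |z|^2 = 0.0027
Iter 3: z = -1.0457 + -0.0116i, |z|^2 = 1.0936
Iter 4: z = 0.0453 + 0.0112i, |z|^2 = 0.0022
Iter 5: z = -1.0461 + -0.0120i, |z|^2 = 1.0944
Iter 6: z = 0.0461 + 0.0121i, |z|^2 = 0.0023
Iter 7: z = -1.0460 + -0.0119i, |z|^2 = 1.0943
Iter 8: z = 0.0460 + 0.0119i, |z|^2 = 0.0023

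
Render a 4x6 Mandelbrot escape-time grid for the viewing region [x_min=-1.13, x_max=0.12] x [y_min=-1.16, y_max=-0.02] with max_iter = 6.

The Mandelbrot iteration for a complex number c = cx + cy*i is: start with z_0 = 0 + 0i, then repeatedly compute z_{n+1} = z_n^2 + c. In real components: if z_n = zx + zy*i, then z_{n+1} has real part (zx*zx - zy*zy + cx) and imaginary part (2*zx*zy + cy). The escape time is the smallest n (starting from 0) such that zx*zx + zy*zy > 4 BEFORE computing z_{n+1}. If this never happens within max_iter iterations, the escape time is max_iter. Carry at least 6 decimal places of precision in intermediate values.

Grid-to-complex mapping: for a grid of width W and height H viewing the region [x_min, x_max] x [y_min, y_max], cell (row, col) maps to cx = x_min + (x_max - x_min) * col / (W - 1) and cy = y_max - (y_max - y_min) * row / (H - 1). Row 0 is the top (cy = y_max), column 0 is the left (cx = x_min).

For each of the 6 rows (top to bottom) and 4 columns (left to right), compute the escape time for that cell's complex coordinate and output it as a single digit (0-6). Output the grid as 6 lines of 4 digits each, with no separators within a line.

Answer: 6666
6666
5666
3566
3455
3343

Derivation:
(row=0, col=0): c = -1.1300 + -0.0200i → escape time 6
(row=0, col=1): c = -0.7133 + -0.0200i → escape time 6
(row=0, col=2): c = -0.2967 + -0.0200i → escape time 6
(row=0, col=3): c = 0.1200 + -0.0200i → escape time 6
(row=1, col=0): c = -1.1300 + -0.2480i → escape time 6
(row=1, col=1): c = -0.7133 + -0.2480i → escape time 6
(row=1, col=2): c = -0.2967 + -0.2480i → escape time 6
(row=1, col=3): c = 0.1200 + -0.2480i → escape time 6
(row=2, col=0): c = -1.1300 + -0.4760i → escape time 5
(row=2, col=1): c = -0.7133 + -0.4760i → escape time 6
(row=2, col=2): c = -0.2967 + -0.4760i → escape time 6
(row=2, col=3): c = 0.1200 + -0.4760i → escape time 6
(row=3, col=0): c = -1.1300 + -0.7040i → escape time 3
(row=3, col=1): c = -0.7133 + -0.7040i → escape time 5
(row=3, col=2): c = -0.2967 + -0.7040i → escape time 6
(row=3, col=3): c = 0.1200 + -0.7040i → escape time 6
(row=4, col=0): c = -1.1300 + -0.9320i → escape time 3
(row=4, col=1): c = -0.7133 + -0.9320i → escape time 4
(row=4, col=2): c = -0.2967 + -0.9320i → escape time 5
(row=4, col=3): c = 0.1200 + -0.9320i → escape time 5
(row=5, col=0): c = -1.1300 + -1.1600i → escape time 3
(row=5, col=1): c = -0.7133 + -1.1600i → escape time 3
(row=5, col=2): c = -0.2967 + -1.1600i → escape time 4
(row=5, col=3): c = 0.1200 + -1.1600i → escape time 3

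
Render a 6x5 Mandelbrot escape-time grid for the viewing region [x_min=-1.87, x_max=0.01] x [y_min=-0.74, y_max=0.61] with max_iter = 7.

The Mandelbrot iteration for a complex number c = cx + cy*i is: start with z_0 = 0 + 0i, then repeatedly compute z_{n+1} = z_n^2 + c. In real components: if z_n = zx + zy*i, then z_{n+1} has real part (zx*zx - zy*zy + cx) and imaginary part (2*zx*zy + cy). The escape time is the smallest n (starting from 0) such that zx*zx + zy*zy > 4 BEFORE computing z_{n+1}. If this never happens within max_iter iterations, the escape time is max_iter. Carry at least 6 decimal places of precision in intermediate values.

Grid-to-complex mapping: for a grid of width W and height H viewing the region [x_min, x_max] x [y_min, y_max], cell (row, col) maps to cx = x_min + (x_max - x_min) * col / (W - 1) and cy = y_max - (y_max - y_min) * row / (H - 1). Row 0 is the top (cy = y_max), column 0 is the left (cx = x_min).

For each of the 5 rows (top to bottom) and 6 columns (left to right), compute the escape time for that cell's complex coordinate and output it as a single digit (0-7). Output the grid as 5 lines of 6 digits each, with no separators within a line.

(row=0, col=0): c = -1.8700 + 0.6100i → escape time 2
(row=0, col=1): c = -1.4940 + 0.6100i → escape time 3
(row=0, col=2): c = -1.1180 + 0.6100i → escape time 4
(row=0, col=3): c = -0.7420 + 0.6100i → escape time 6
(row=0, col=4): c = -0.3660 + 0.6100i → escape time 7
(row=0, col=5): c = 0.0100 + 0.6100i → escape time 7
(row=1, col=0): c = -1.8700 + 0.2725i → escape time 3
(row=1, col=1): c = -1.4940 + 0.2725i → escape time 5
(row=1, col=2): c = -1.1180 + 0.2725i → escape time 7
(row=1, col=3): c = -0.7420 + 0.2725i → escape time 7
(row=1, col=4): c = -0.3660 + 0.2725i → escape time 7
(row=1, col=5): c = 0.0100 + 0.2725i → escape time 7
(row=2, col=0): c = -1.8700 + -0.0650i → escape time 5
(row=2, col=1): c = -1.4940 + -0.0650i → escape time 7
(row=2, col=2): c = -1.1180 + -0.0650i → escape time 7
(row=2, col=3): c = -0.7420 + -0.0650i → escape time 7
(row=2, col=4): c = -0.3660 + -0.0650i → escape time 7
(row=2, col=5): c = 0.0100 + -0.0650i → escape time 7
(row=3, col=0): c = -1.8700 + -0.4025i → escape time 3
(row=3, col=1): c = -1.4940 + -0.4025i → escape time 4
(row=3, col=2): c = -1.1180 + -0.4025i → escape time 7
(row=3, col=3): c = -0.7420 + -0.4025i → escape time 7
(row=3, col=4): c = -0.3660 + -0.4025i → escape time 7
(row=3, col=5): c = 0.0100 + -0.4025i → escape time 7
(row=4, col=0): c = -1.8700 + -0.7400i → escape time 1
(row=4, col=1): c = -1.4940 + -0.7400i → escape time 3
(row=4, col=2): c = -1.1180 + -0.7400i → escape time 3
(row=4, col=3): c = -0.7420 + -0.7400i → escape time 4
(row=4, col=4): c = -0.3660 + -0.7400i → escape time 7
(row=4, col=5): c = 0.0100 + -0.7400i → escape time 7

Answer: 234677
357777
577777
347777
133477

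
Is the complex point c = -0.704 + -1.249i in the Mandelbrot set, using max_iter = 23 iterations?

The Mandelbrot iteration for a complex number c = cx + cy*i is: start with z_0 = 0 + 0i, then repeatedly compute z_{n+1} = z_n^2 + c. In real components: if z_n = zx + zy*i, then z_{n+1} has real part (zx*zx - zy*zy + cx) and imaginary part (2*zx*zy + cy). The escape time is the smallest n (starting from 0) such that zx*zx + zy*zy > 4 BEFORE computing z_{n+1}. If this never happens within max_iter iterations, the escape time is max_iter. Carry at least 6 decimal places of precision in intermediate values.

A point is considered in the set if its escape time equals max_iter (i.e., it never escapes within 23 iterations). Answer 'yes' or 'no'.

Answer: no

Derivation:
z_0 = 0 + 0i, c = -0.7040 + -1.2490i
Iter 1: z = -0.7040 + -1.2490i, |z|^2 = 2.0556
Iter 2: z = -1.7684 + 0.5096i, |z|^2 = 3.3869
Iter 3: z = 2.1635 + -3.0513i, |z|^2 = 13.9912
Escaped at iteration 3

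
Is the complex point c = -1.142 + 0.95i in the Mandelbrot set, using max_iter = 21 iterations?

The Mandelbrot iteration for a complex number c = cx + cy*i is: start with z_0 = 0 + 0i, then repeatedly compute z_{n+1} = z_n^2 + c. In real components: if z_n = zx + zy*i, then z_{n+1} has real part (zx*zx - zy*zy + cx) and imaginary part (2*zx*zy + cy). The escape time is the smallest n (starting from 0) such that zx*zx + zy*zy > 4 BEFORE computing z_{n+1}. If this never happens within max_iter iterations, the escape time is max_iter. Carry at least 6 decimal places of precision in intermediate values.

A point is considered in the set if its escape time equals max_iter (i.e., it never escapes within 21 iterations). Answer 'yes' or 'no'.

z_0 = 0 + 0i, c = -1.1420 + 0.9500i
Iter 1: z = -1.1420 + 0.9500i, |z|^2 = 2.2067
Iter 2: z = -0.7403 + -1.2198i, |z|^2 = 2.0360
Iter 3: z = -2.0818 + 2.7561i, |z|^2 = 11.9302
Escaped at iteration 3

Answer: no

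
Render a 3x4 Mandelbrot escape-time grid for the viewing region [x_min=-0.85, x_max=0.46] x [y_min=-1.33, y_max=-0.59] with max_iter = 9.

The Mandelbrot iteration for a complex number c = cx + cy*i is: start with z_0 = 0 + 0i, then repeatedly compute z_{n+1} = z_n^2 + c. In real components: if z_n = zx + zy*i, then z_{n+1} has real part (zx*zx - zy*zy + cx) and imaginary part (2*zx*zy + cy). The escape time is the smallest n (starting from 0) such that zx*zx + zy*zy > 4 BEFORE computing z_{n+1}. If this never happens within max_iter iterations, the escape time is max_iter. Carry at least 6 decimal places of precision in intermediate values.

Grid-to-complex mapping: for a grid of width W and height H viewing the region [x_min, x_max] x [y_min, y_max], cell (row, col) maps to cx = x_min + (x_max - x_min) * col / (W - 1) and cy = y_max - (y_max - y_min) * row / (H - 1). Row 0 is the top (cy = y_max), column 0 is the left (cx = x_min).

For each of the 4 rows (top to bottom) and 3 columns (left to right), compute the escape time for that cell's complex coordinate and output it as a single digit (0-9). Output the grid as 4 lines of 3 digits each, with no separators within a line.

(row=0, col=0): c = -0.8500 + -0.5900i → escape time 5
(row=0, col=1): c = -0.1950 + -0.5900i → escape time 9
(row=0, col=2): c = 0.4600 + -0.5900i → escape time 5
(row=1, col=0): c = -0.8500 + -0.8367i → escape time 4
(row=1, col=1): c = -0.1950 + -0.8367i → escape time 9
(row=1, col=2): c = 0.4600 + -0.8367i → escape time 3
(row=2, col=0): c = -0.8500 + -1.0833i → escape time 3
(row=2, col=1): c = -0.1950 + -1.0833i → escape time 9
(row=2, col=2): c = 0.4600 + -1.0833i → escape time 2
(row=3, col=0): c = -0.8500 + -1.3300i → escape time 2
(row=3, col=1): c = -0.1950 + -1.3300i → escape time 2
(row=3, col=2): c = 0.4600 + -1.3300i → escape time 2

Answer: 595
493
392
222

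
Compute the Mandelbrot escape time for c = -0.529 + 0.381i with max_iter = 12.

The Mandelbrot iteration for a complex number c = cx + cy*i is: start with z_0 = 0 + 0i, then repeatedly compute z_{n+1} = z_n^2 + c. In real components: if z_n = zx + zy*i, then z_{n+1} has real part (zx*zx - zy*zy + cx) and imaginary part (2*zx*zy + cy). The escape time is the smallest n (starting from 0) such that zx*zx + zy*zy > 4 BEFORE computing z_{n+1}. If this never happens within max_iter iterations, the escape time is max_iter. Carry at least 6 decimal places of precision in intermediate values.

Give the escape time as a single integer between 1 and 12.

z_0 = 0 + 0i, c = -0.5290 + 0.3810i
Iter 1: z = -0.5290 + 0.3810i, |z|^2 = 0.4250
Iter 2: z = -0.3943 + -0.0221i, |z|^2 = 0.1560
Iter 3: z = -0.3740 + 0.3984i, |z|^2 = 0.2986
Iter 4: z = -0.5479 + 0.0830i, |z|^2 = 0.3070
Iter 5: z = -0.2357 + 0.2901i, |z|^2 = 0.1397
Iter 6: z = -0.5576 + 0.2442i, |z|^2 = 0.3705
Iter 7: z = -0.2778 + 0.1086i, |z|^2 = 0.0890
Iter 8: z = -0.4637 + 0.3207i, |z|^2 = 0.3178
Iter 9: z = -0.4168 + 0.0837i, |z|^2 = 0.1808
Iter 10: z = -0.3622 + 0.3113i, |z|^2 = 0.2281
Iter 11: z = -0.4947 + 0.1555i, |z|^2 = 0.2689

Answer: 12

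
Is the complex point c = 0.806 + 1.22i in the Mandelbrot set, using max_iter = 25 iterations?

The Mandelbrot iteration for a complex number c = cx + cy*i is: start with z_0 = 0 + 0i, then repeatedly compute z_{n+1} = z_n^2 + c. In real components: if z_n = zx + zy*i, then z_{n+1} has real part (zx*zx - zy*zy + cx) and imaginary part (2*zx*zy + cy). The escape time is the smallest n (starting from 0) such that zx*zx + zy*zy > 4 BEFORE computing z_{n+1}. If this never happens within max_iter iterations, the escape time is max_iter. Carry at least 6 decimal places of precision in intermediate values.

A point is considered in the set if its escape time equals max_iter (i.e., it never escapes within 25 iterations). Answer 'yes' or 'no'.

z_0 = 0 + 0i, c = 0.8060 + 1.2200i
Iter 1: z = 0.8060 + 1.2200i, |z|^2 = 2.1380
Iter 2: z = -0.0328 + 3.1866i, |z|^2 = 10.1557
Escaped at iteration 2

Answer: no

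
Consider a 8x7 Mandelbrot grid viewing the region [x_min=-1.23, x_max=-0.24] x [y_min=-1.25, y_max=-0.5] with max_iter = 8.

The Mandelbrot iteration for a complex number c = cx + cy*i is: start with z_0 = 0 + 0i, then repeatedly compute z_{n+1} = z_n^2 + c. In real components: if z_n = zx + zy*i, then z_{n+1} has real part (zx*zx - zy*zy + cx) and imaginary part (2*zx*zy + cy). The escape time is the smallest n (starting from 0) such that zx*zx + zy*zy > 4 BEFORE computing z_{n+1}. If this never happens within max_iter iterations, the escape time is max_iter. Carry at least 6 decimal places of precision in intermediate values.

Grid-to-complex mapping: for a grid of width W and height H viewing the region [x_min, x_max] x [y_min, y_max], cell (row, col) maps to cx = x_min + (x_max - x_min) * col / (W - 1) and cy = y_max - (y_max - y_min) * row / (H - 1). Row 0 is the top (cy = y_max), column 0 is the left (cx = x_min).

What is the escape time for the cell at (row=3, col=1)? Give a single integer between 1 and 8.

Answer: 3

Derivation:
z_0 = 0 + 0i, c = -1.0886 + -0.8750i
Iter 1: z = -1.0886 + -0.8750i, |z|^2 = 1.9506
Iter 2: z = -0.6692 + 1.0300i, |z|^2 = 1.5087
Iter 3: z = -1.7016 + -2.2536i, |z|^2 = 7.9741
Escaped at iteration 3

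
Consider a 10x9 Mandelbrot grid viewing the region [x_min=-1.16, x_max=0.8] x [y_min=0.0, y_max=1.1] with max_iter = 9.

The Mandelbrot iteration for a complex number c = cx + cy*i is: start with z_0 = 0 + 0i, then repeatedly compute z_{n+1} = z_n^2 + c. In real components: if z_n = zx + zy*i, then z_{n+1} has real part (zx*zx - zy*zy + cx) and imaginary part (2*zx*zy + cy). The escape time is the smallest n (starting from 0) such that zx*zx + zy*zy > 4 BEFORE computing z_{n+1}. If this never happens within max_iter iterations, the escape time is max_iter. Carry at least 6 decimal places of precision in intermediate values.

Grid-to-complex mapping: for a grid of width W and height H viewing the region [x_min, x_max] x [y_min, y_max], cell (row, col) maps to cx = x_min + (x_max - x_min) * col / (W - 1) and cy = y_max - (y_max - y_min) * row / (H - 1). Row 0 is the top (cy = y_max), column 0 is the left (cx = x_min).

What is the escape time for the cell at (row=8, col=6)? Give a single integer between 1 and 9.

Answer: 9

Derivation:
z_0 = 0 + 0i, c = 0.1467 + 0.0000i
Iter 1: z = 0.1467 + 0.0000i, |z|^2 = 0.0215
Iter 2: z = 0.1682 + 0.0000i, |z|^2 = 0.0283
Iter 3: z = 0.1750 + 0.0000i, |z|^2 = 0.0306
Iter 4: z = 0.1773 + 0.0000i, |z|^2 = 0.0314
Iter 5: z = 0.1781 + 0.0000i, |z|^2 = 0.0317
Iter 6: z = 0.1784 + 0.0000i, |z|^2 = 0.0318
Iter 7: z = 0.1785 + 0.0000i, |z|^2 = 0.0319
Iter 8: z = 0.1785 + 0.0000i, |z|^2 = 0.0319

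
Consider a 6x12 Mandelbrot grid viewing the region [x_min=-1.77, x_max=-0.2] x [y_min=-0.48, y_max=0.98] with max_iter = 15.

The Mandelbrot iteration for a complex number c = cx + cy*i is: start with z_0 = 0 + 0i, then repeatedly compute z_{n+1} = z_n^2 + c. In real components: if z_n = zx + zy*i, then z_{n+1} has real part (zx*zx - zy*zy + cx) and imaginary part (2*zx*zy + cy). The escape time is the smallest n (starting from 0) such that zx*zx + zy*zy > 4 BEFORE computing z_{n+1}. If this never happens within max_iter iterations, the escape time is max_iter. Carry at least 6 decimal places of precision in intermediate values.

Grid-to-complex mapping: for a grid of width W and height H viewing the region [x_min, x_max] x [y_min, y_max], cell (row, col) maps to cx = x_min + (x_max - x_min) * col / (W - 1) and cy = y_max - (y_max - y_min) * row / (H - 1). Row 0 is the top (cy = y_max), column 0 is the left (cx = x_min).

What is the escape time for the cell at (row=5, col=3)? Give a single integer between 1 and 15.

z_0 = 0 + 0i, c = -0.8280 + 0.3164i
Iter 1: z = -0.8280 + 0.3164i, |z|^2 = 0.7857
Iter 2: z = -0.2425 + -0.2075i, |z|^2 = 0.1019
Iter 3: z = -0.8123 + 0.4170i, |z|^2 = 0.8337
Iter 4: z = -0.3421 + -0.3611i, |z|^2 = 0.2474
Iter 5: z = -0.8413 + 0.5634i, |z|^2 = 1.0253
Iter 6: z = -0.4376 + -0.6317i, |z|^2 = 0.5906
Iter 7: z = -1.0356 + 0.8693i, |z|^2 = 1.8281
Iter 8: z = -0.5113 + -1.4841i, |z|^2 = 2.4638
Iter 9: z = -2.7690 + 1.8339i, |z|^2 = 11.0307
Escaped at iteration 9

Answer: 9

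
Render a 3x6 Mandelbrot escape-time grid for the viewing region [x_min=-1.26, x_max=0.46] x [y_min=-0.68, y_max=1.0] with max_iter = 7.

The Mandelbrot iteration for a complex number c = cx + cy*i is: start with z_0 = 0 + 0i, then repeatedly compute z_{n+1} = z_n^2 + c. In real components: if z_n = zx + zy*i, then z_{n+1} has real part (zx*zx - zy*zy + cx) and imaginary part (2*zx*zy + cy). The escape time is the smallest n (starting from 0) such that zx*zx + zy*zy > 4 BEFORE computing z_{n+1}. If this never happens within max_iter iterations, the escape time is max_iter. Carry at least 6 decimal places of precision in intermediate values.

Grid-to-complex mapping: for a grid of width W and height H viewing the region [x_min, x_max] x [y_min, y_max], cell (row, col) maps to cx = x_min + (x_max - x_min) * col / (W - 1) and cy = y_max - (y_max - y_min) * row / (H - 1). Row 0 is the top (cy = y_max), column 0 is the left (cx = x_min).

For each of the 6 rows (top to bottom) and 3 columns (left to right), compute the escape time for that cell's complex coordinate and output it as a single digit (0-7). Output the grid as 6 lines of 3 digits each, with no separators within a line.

Answer: 343
374
777
775
777
374

Derivation:
(row=0, col=0): c = -1.2600 + 1.0000i → escape time 3
(row=0, col=1): c = -0.4000 + 1.0000i → escape time 4
(row=0, col=2): c = 0.4600 + 1.0000i → escape time 3
(row=1, col=0): c = -1.2600 + 0.6640i → escape time 3
(row=1, col=1): c = -0.4000 + 0.6640i → escape time 7
(row=1, col=2): c = 0.4600 + 0.6640i → escape time 4
(row=2, col=0): c = -1.2600 + 0.3280i → escape time 7
(row=2, col=1): c = -0.4000 + 0.3280i → escape time 7
(row=2, col=2): c = 0.4600 + 0.3280i → escape time 7
(row=3, col=0): c = -1.2600 + -0.0080i → escape time 7
(row=3, col=1): c = -0.4000 + -0.0080i → escape time 7
(row=3, col=2): c = 0.4600 + -0.0080i → escape time 5
(row=4, col=0): c = -1.2600 + -0.3440i → escape time 7
(row=4, col=1): c = -0.4000 + -0.3440i → escape time 7
(row=4, col=2): c = 0.4600 + -0.3440i → escape time 7
(row=5, col=0): c = -1.2600 + -0.6800i → escape time 3
(row=5, col=1): c = -0.4000 + -0.6800i → escape time 7
(row=5, col=2): c = 0.4600 + -0.6800i → escape time 4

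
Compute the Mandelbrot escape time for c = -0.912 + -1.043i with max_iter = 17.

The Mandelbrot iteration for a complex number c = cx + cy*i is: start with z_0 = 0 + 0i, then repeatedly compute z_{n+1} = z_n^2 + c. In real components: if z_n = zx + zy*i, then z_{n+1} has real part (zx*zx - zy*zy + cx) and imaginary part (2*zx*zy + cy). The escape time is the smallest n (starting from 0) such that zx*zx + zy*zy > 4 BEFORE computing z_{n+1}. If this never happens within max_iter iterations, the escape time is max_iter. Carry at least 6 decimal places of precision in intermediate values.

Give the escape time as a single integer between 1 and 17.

Answer: 3

Derivation:
z_0 = 0 + 0i, c = -0.9120 + -1.0430i
Iter 1: z = -0.9120 + -1.0430i, |z|^2 = 1.9196
Iter 2: z = -1.1681 + 0.8594i, |z|^2 = 2.1031
Iter 3: z = -0.2862 + -3.0508i, |z|^2 = 9.3893
Escaped at iteration 3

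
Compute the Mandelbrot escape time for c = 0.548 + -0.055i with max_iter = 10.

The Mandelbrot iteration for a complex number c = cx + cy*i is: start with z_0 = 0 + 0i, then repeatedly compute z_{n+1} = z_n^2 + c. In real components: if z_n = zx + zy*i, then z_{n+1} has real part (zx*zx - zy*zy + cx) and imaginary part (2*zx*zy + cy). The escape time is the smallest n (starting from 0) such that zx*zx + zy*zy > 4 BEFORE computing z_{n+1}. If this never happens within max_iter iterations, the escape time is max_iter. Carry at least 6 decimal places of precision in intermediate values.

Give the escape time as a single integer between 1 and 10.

Answer: 4

Derivation:
z_0 = 0 + 0i, c = 0.5480 + -0.0550i
Iter 1: z = 0.5480 + -0.0550i, |z|^2 = 0.3033
Iter 2: z = 0.8453 + -0.1153i, |z|^2 = 0.7278
Iter 3: z = 1.2492 + -0.2499i, |z|^2 = 1.6230
Iter 4: z = 2.0461 + -0.6793i, |z|^2 = 4.6479
Escaped at iteration 4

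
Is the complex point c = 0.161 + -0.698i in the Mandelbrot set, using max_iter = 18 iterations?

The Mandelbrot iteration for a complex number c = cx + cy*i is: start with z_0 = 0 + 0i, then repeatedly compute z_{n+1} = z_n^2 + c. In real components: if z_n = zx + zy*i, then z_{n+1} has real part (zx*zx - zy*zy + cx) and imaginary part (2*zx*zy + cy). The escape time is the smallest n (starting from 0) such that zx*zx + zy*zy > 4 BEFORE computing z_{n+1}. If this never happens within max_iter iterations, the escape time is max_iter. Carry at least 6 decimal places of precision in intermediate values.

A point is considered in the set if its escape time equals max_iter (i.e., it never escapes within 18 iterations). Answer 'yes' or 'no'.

z_0 = 0 + 0i, c = 0.1610 + -0.6980i
Iter 1: z = 0.1610 + -0.6980i, |z|^2 = 0.5131
Iter 2: z = -0.3003 + -0.9228i, |z|^2 = 0.9416
Iter 3: z = -0.6003 + -0.1438i, |z|^2 = 0.3811
Iter 4: z = 0.5007 + -0.5253i, |z|^2 = 0.5266
Iter 5: z = 0.1357 + -1.2240i, |z|^2 = 1.5167
Iter 6: z = -1.3189 + -1.0303i, |z|^2 = 2.8008
Iter 7: z = 0.8390 + 2.0195i, |z|^2 = 4.7824
Escaped at iteration 7

Answer: no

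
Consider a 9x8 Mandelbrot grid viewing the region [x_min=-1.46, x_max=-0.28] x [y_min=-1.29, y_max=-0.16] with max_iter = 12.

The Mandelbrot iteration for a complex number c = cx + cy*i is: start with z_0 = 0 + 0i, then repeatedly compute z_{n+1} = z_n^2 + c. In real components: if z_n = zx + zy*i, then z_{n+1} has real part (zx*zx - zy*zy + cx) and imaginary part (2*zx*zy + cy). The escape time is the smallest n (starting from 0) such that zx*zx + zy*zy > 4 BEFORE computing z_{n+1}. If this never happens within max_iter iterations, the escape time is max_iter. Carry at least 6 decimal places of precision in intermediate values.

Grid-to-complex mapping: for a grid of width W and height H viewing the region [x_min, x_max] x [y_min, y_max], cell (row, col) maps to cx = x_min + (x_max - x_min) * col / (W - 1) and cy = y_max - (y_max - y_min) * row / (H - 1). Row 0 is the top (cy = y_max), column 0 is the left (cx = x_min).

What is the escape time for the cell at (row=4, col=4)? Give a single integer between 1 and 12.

Answer: 4

Derivation:
z_0 = 0 + 0i, c = -0.8700 + -0.8057i
Iter 1: z = -0.8700 + -0.8057i, |z|^2 = 1.4061
Iter 2: z = -0.7623 + 0.5962i, |z|^2 = 0.9366
Iter 3: z = -0.6444 + -1.7147i, |z|^2 = 3.3555
Iter 4: z = -3.3949 + 1.4043i, |z|^2 = 13.4973
Escaped at iteration 4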